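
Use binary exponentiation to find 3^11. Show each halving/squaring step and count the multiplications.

Computing 3^11 by squaring (build up from 3^1; each line after the first costs one multiplication):

3^1 = 3
3^2 = (3^1)^2 = 3^2 = 9
3^4 = (3^2)^2 = 9^2 = 81
3^5 = 3 * 3^4 = 3 * 81 = 243
3^10 = (3^5)^2 = 243^2 = 59049
3^11 = 3 * 3^10 = 3 * 59049 = 177147

Result: 177147
Multiplications needed: 5 (5 lines after 3^1)

3^11 = 177147. Using exponentiation by squaring, this requires 5 multiplications. The key idea: if the exponent is even, square the half-power; if odd, multiply by the base once.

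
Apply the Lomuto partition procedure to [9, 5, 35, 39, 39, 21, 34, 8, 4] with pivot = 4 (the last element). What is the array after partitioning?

Lomuto partition with pivot = 4:

Initial array: [9, 5, 35, 39, 39, 21, 34, 8, 4]

arr[0]=9 > 4: no swap
arr[1]=5 > 4: no swap
arr[2]=35 > 4: no swap
arr[3]=39 > 4: no swap
arr[4]=39 > 4: no swap
arr[5]=21 > 4: no swap
arr[6]=34 > 4: no swap
arr[7]=8 > 4: no swap

Place pivot at position 0: [4, 5, 35, 39, 39, 21, 34, 8, 9]
Pivot position: 0

After partitioning with pivot 4, the array becomes [4, 5, 35, 39, 39, 21, 34, 8, 9]. The pivot is placed at index 0. All elements to the left of the pivot are <= 4, and all elements to the right are > 4.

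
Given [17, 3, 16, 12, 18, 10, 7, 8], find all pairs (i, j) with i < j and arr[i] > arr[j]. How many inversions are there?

Finding inversions in [17, 3, 16, 12, 18, 10, 7, 8]:

(0, 1): arr[0]=17 > arr[1]=3
(0, 2): arr[0]=17 > arr[2]=16
(0, 3): arr[0]=17 > arr[3]=12
(0, 5): arr[0]=17 > arr[5]=10
(0, 6): arr[0]=17 > arr[6]=7
(0, 7): arr[0]=17 > arr[7]=8
(2, 3): arr[2]=16 > arr[3]=12
(2, 5): arr[2]=16 > arr[5]=10
(2, 6): arr[2]=16 > arr[6]=7
(2, 7): arr[2]=16 > arr[7]=8
(3, 5): arr[3]=12 > arr[5]=10
(3, 6): arr[3]=12 > arr[6]=7
(3, 7): arr[3]=12 > arr[7]=8
(4, 5): arr[4]=18 > arr[5]=10
(4, 6): arr[4]=18 > arr[6]=7
(4, 7): arr[4]=18 > arr[7]=8
(5, 6): arr[5]=10 > arr[6]=7
(5, 7): arr[5]=10 > arr[7]=8

Total inversions: 18

The array has 18 inversion(s): (0,1), (0,2), (0,3), (0,5), (0,6), (0,7), (2,3), (2,5), (2,6), (2,7), (3,5), (3,6), (3,7), (4,5), (4,6), (4,7), (5,6), (5,7). Each pair (i,j) satisfies i < j and arr[i] > arr[j].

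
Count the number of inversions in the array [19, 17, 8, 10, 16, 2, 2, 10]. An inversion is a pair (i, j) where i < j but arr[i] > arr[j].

Finding inversions in [19, 17, 8, 10, 16, 2, 2, 10]:

(0, 1): arr[0]=19 > arr[1]=17
(0, 2): arr[0]=19 > arr[2]=8
(0, 3): arr[0]=19 > arr[3]=10
(0, 4): arr[0]=19 > arr[4]=16
(0, 5): arr[0]=19 > arr[5]=2
(0, 6): arr[0]=19 > arr[6]=2
(0, 7): arr[0]=19 > arr[7]=10
(1, 2): arr[1]=17 > arr[2]=8
(1, 3): arr[1]=17 > arr[3]=10
(1, 4): arr[1]=17 > arr[4]=16
(1, 5): arr[1]=17 > arr[5]=2
(1, 6): arr[1]=17 > arr[6]=2
(1, 7): arr[1]=17 > arr[7]=10
(2, 5): arr[2]=8 > arr[5]=2
(2, 6): arr[2]=8 > arr[6]=2
(3, 5): arr[3]=10 > arr[5]=2
(3, 6): arr[3]=10 > arr[6]=2
(4, 5): arr[4]=16 > arr[5]=2
(4, 6): arr[4]=16 > arr[6]=2
(4, 7): arr[4]=16 > arr[7]=10

Total inversions: 20

The array has 20 inversion(s): (0,1), (0,2), (0,3), (0,4), (0,5), (0,6), (0,7), (1,2), (1,3), (1,4), (1,5), (1,6), (1,7), (2,5), (2,6), (3,5), (3,6), (4,5), (4,6), (4,7). Each pair (i,j) satisfies i < j and arr[i] > arr[j].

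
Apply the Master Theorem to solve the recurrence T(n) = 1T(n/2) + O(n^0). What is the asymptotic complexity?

Master Theorem for T(n) = 1T(n/2) + O(n^0):

a = 1, b = 2, c = 0
log_b(a) = log_2(1) = 0.0000

Case 2: c = 0 = log_2(1) = 0.0000
T(n) = O(n^0 log n) = O(log n)

For T(n) = 1T(n/2) + O(n^0): log_2(1) = 0.0000. This is Case 2 of the Master Theorem (c = log_b(a), equal work at all levels), giving O(log n).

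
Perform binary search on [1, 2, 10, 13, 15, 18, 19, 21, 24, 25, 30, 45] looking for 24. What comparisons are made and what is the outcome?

Binary search for 24 in [1, 2, 10, 13, 15, 18, 19, 21, 24, 25, 30, 45]:

lo=0, hi=11, mid=5, arr[mid]=18 -> 18 < 24, search right half
lo=6, hi=11, mid=8, arr[mid]=24 -> Found target at index 8!

Binary search finds 24 at index 8 after 2 comparisons. The search repeatedly halves the search space by comparing with the middle element.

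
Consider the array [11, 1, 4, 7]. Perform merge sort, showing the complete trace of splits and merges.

Merge sort trace:

Split: [11, 1, 4, 7] -> [11, 1] and [4, 7]
  Split: [11, 1] -> [11] and [1]
  Merge: [11] + [1] -> [1, 11]
  Split: [4, 7] -> [4] and [7]
  Merge: [4] + [7] -> [4, 7]
Merge: [1, 11] + [4, 7] -> [1, 4, 7, 11]

Final sorted array: [1, 4, 7, 11]

The merge sort proceeds by recursively splitting the array and merging sorted halves.
After all merges, the sorted array is [1, 4, 7, 11].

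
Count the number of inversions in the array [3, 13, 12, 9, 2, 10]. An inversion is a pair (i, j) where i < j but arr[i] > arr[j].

Finding inversions in [3, 13, 12, 9, 2, 10]:

(0, 4): arr[0]=3 > arr[4]=2
(1, 2): arr[1]=13 > arr[2]=12
(1, 3): arr[1]=13 > arr[3]=9
(1, 4): arr[1]=13 > arr[4]=2
(1, 5): arr[1]=13 > arr[5]=10
(2, 3): arr[2]=12 > arr[3]=9
(2, 4): arr[2]=12 > arr[4]=2
(2, 5): arr[2]=12 > arr[5]=10
(3, 4): arr[3]=9 > arr[4]=2

Total inversions: 9

The array has 9 inversion(s): (0,4), (1,2), (1,3), (1,4), (1,5), (2,3), (2,4), (2,5), (3,4). Each pair (i,j) satisfies i < j and arr[i] > arr[j].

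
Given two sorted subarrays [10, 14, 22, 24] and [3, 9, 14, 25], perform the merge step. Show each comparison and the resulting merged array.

Merging process:

Compare 10 vs 3: take 3 from right. Merged: [3]
Compare 10 vs 9: take 9 from right. Merged: [3, 9]
Compare 10 vs 14: take 10 from left. Merged: [3, 9, 10]
Compare 14 vs 14: take 14 from left. Merged: [3, 9, 10, 14]
Compare 22 vs 14: take 14 from right. Merged: [3, 9, 10, 14, 14]
Compare 22 vs 25: take 22 from left. Merged: [3, 9, 10, 14, 14, 22]
Compare 24 vs 25: take 24 from left. Merged: [3, 9, 10, 14, 14, 22, 24]
Append remaining from right: [25]. Merged: [3, 9, 10, 14, 14, 22, 24, 25]

Final merged array: [3, 9, 10, 14, 14, 22, 24, 25]
Total comparisons: 7

The merged array is [3, 9, 10, 14, 14, 22, 24, 25], requiring 7 comparisons. The merge step runs in O(n) time where n is the total number of elements.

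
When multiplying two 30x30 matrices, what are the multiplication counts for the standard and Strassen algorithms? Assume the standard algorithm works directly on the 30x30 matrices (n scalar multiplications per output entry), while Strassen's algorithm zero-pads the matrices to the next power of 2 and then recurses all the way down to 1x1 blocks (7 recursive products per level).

Matrix multiplication for 30x30 matrices:

Strassen's algorithm requires power-of-2 dimensions. Pad 30x30 to 32x32 (next power of 2).

Standard algorithm: 30^3 = 27000 multiplications
Strassen's algorithm: 7^(log2(32)) = 7^5 = 16807 multiplications
Savings: 27000 - 16807 = 10193 multiplications

Standard: 27000 multiplications (30^3). Strassen: 16807 multiplications (7^5, after padding to 32x32). Strassen reduces 8 recursive multiplications to 7 at each level.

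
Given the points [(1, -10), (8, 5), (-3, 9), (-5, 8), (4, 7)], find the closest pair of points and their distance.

Computing all pairwise distances among 5 points:

d((1, -10), (8, 5)) = 16.5529
d((1, -10), (-3, 9)) = 19.4165
d((1, -10), (-5, 8)) = 18.9737
d((1, -10), (4, 7)) = 17.2627
d((8, 5), (-3, 9)) = 11.7047
d((8, 5), (-5, 8)) = 13.3417
d((8, 5), (4, 7)) = 4.4721
d((-3, 9), (-5, 8)) = 2.2361 <-- minimum
d((-3, 9), (4, 7)) = 7.2801
d((-5, 8), (4, 7)) = 9.0554

Closest pair: (-3, 9) and (-5, 8) with distance 2.2361

The closest pair is (-3, 9) and (-5, 8) with Euclidean distance 2.2361. For 5 points, brute-force pairwise comparison is shown above. For large n, the divide-and-conquer algorithm (sort by x, recurse on halves, check the dividing strip) achieves O(n log n).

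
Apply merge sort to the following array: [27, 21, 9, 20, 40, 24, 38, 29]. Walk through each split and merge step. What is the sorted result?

Merge sort trace:

Split: [27, 21, 9, 20, 40, 24, 38, 29] -> [27, 21, 9, 20] and [40, 24, 38, 29]
  Split: [27, 21, 9, 20] -> [27, 21] and [9, 20]
    Split: [27, 21] -> [27] and [21]
    Merge: [27] + [21] -> [21, 27]
    Split: [9, 20] -> [9] and [20]
    Merge: [9] + [20] -> [9, 20]
  Merge: [21, 27] + [9, 20] -> [9, 20, 21, 27]
  Split: [40, 24, 38, 29] -> [40, 24] and [38, 29]
    Split: [40, 24] -> [40] and [24]
    Merge: [40] + [24] -> [24, 40]
    Split: [38, 29] -> [38] and [29]
    Merge: [38] + [29] -> [29, 38]
  Merge: [24, 40] + [29, 38] -> [24, 29, 38, 40]
Merge: [9, 20, 21, 27] + [24, 29, 38, 40] -> [9, 20, 21, 24, 27, 29, 38, 40]

Final sorted array: [9, 20, 21, 24, 27, 29, 38, 40]

The merge sort proceeds by recursively splitting the array and merging sorted halves.
After all merges, the sorted array is [9, 20, 21, 24, 27, 29, 38, 40].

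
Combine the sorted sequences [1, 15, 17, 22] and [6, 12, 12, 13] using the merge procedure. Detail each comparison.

Merging process:

Compare 1 vs 6: take 1 from left. Merged: [1]
Compare 15 vs 6: take 6 from right. Merged: [1, 6]
Compare 15 vs 12: take 12 from right. Merged: [1, 6, 12]
Compare 15 vs 12: take 12 from right. Merged: [1, 6, 12, 12]
Compare 15 vs 13: take 13 from right. Merged: [1, 6, 12, 12, 13]
Append remaining from left: [15, 17, 22]. Merged: [1, 6, 12, 12, 13, 15, 17, 22]

Final merged array: [1, 6, 12, 12, 13, 15, 17, 22]
Total comparisons: 5

The merged array is [1, 6, 12, 12, 13, 15, 17, 22], requiring 5 comparisons. The merge step runs in O(n) time where n is the total number of elements.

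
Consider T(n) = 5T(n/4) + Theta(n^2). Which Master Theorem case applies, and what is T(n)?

Master Theorem for T(n) = 5T(n/4) + O(n^2):

a = 5, b = 4, c = 2
log_b(a) = log_4(5) = 1.1610

Case 3: c = 2 > log_4(5) = 1.1610
T(n) = O(n^2) = O(n^2)

For T(n) = 5T(n/4) + O(n^2): log_4(5) = 1.1610. This is Case 3 of the Master Theorem (c > log_b(a), work dominated by root), giving O(n^2).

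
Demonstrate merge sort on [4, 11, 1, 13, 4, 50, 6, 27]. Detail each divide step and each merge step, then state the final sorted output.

Merge sort trace:

Split: [4, 11, 1, 13, 4, 50, 6, 27] -> [4, 11, 1, 13] and [4, 50, 6, 27]
  Split: [4, 11, 1, 13] -> [4, 11] and [1, 13]
    Split: [4, 11] -> [4] and [11]
    Merge: [4] + [11] -> [4, 11]
    Split: [1, 13] -> [1] and [13]
    Merge: [1] + [13] -> [1, 13]
  Merge: [4, 11] + [1, 13] -> [1, 4, 11, 13]
  Split: [4, 50, 6, 27] -> [4, 50] and [6, 27]
    Split: [4, 50] -> [4] and [50]
    Merge: [4] + [50] -> [4, 50]
    Split: [6, 27] -> [6] and [27]
    Merge: [6] + [27] -> [6, 27]
  Merge: [4, 50] + [6, 27] -> [4, 6, 27, 50]
Merge: [1, 4, 11, 13] + [4, 6, 27, 50] -> [1, 4, 4, 6, 11, 13, 27, 50]

Final sorted array: [1, 4, 4, 6, 11, 13, 27, 50]

The merge sort proceeds by recursively splitting the array and merging sorted halves.
After all merges, the sorted array is [1, 4, 4, 6, 11, 13, 27, 50].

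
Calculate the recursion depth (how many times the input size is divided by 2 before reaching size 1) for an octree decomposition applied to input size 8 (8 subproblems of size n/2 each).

For divide and conquer with division factor 2:

Problem sizes at each level:
Level 0: 8
Level 1: 4
Level 2: 2
Level 3: 1

The root is level 0 and the size-1 base case is level 3 (the tree spans levels 0 through 3, i.e. 4 levels counting the root), so the depth is the number of divisions: log_2(8) = 3

The recursion tree depth is log_2(8) = 3. At each level, the problem size is divided by 2, so it takes 3 divisions to reduce to a base case of size 1. The algorithm makes 8 recursive calls at each level.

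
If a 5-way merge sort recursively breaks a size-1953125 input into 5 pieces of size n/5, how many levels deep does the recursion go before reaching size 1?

For divide and conquer with division factor 5:

Problem sizes at each level:
Level 0: 1953125
Level 1: 390625
Level 2: 78125
Level 3: 15625
Level 4: 3125
Level 5: 625
Level 6: 125
Level 7: 25
Level 8: 5
Level 9: 1

The root is level 0 and the size-1 base case is level 9 (the tree spans levels 0 through 9, i.e. 10 levels counting the root), so the depth is the number of divisions: log_5(1953125) = 9

The recursion tree depth is log_5(1953125) = 9. At each level, the problem size is divided by 5, so it takes 9 divisions to reduce to a base case of size 1. The algorithm makes 5 recursive calls at each level.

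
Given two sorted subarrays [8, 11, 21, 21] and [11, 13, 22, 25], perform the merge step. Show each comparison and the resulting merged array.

Merging process:

Compare 8 vs 11: take 8 from left. Merged: [8]
Compare 11 vs 11: take 11 from left. Merged: [8, 11]
Compare 21 vs 11: take 11 from right. Merged: [8, 11, 11]
Compare 21 vs 13: take 13 from right. Merged: [8, 11, 11, 13]
Compare 21 vs 22: take 21 from left. Merged: [8, 11, 11, 13, 21]
Compare 21 vs 22: take 21 from left. Merged: [8, 11, 11, 13, 21, 21]
Append remaining from right: [22, 25]. Merged: [8, 11, 11, 13, 21, 21, 22, 25]

Final merged array: [8, 11, 11, 13, 21, 21, 22, 25]
Total comparisons: 6

The merged array is [8, 11, 11, 13, 21, 21, 22, 25], requiring 6 comparisons. The merge step runs in O(n) time where n is the total number of elements.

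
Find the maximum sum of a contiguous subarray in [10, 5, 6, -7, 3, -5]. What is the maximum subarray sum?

Using Kadane's algorithm on [10, 5, 6, -7, 3, -5]:

Scanning through the array:
Position 1 (value 5): max_ending_here = 15, max_so_far = 15
Position 2 (value 6): max_ending_here = 21, max_so_far = 21
Position 3 (value -7): max_ending_here = 14, max_so_far = 21
Position 4 (value 3): max_ending_here = 17, max_so_far = 21
Position 5 (value -5): max_ending_here = 12, max_so_far = 21

Maximum subarray: [10, 5, 6]
Maximum sum: 21

The maximum subarray is [10, 5, 6] with sum 21. This subarray runs from index 0 to index 2.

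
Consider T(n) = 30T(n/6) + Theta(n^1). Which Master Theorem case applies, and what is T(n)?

Master Theorem for T(n) = 30T(n/6) + O(n^1):

a = 30, b = 6, c = 1
log_b(a) = log_6(30) = 1.8982

Case 1: c = 1 < log_6(30) = 1.8982
T(n) = O(n^(log_6 30))

For T(n) = 30T(n/6) + O(n^1): log_6(30) = 1.8982. This is Case 1 of the Master Theorem (c < log_b(a), work dominated by leaves), giving O(n^(log_6 30)).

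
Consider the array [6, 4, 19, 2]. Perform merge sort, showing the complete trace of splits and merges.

Merge sort trace:

Split: [6, 4, 19, 2] -> [6, 4] and [19, 2]
  Split: [6, 4] -> [6] and [4]
  Merge: [6] + [4] -> [4, 6]
  Split: [19, 2] -> [19] and [2]
  Merge: [19] + [2] -> [2, 19]
Merge: [4, 6] + [2, 19] -> [2, 4, 6, 19]

Final sorted array: [2, 4, 6, 19]

The merge sort proceeds by recursively splitting the array and merging sorted halves.
After all merges, the sorted array is [2, 4, 6, 19].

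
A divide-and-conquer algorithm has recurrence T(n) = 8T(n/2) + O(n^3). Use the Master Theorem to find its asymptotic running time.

Master Theorem for T(n) = 8T(n/2) + O(n^3):

a = 8, b = 2, c = 3
log_b(a) = log_2(8) = 3.0000

Case 2: c = 3 = log_2(8) = 3.0000
T(n) = O(n^3 log n) = O(n^3 log n)

For T(n) = 8T(n/2) + O(n^3): log_2(8) = 3.0000. This is Case 2 of the Master Theorem (c = log_b(a), equal work at all levels), giving O(n^3 log n).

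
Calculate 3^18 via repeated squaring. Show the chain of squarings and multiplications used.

Computing 3^18 by squaring (build up from 3^1; each line after the first costs one multiplication):

3^1 = 3
3^2 = (3^1)^2 = 3^2 = 9
3^4 = (3^2)^2 = 9^2 = 81
3^8 = (3^4)^2 = 81^2 = 6561
3^9 = 3 * 3^8 = 3 * 6561 = 19683
3^18 = (3^9)^2 = 19683^2 = 387420489

Result: 387420489
Multiplications needed: 5 (5 lines after 3^1)

3^18 = 387420489. Using exponentiation by squaring, this requires 5 multiplications. The key idea: if the exponent is even, square the half-power; if odd, multiply by the base once.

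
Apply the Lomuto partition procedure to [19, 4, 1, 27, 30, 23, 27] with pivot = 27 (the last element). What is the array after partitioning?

Lomuto partition with pivot = 27:

Initial array: [19, 4, 1, 27, 30, 23, 27]

arr[0]=19 <= 27: swap with position 0, array becomes [19, 4, 1, 27, 30, 23, 27]
arr[1]=4 <= 27: swap with position 1, array becomes [19, 4, 1, 27, 30, 23, 27]
arr[2]=1 <= 27: swap with position 2, array becomes [19, 4, 1, 27, 30, 23, 27]
arr[3]=27 <= 27: swap with position 3, array becomes [19, 4, 1, 27, 30, 23, 27]
arr[4]=30 > 27: no swap
arr[5]=23 <= 27: swap with position 4, array becomes [19, 4, 1, 27, 23, 30, 27]

Place pivot at position 5: [19, 4, 1, 27, 23, 27, 30]
Pivot position: 5

After partitioning with pivot 27, the array becomes [19, 4, 1, 27, 23, 27, 30]. The pivot is placed at index 5. All elements to the left of the pivot are <= 27, and all elements to the right are > 27.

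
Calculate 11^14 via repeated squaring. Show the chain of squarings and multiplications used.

Computing 11^14 by squaring (build up from 11^1; each line after the first costs one multiplication):

11^1 = 11
11^2 = (11^1)^2 = 11^2 = 121
11^3 = 11 * 11^2 = 11 * 121 = 1331
11^6 = (11^3)^2 = 1331^2 = 1771561
11^7 = 11 * 11^6 = 11 * 1771561 = 19487171
11^14 = (11^7)^2 = 19487171^2 = 379749833583241

Result: 379749833583241
Multiplications needed: 5 (5 lines after 11^1)

11^14 = 379749833583241. Using exponentiation by squaring, this requires 5 multiplications. The key idea: if the exponent is even, square the half-power; if odd, multiply by the base once.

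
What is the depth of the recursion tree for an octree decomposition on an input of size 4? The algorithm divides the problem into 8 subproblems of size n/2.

For divide and conquer with division factor 2:

Problem sizes at each level:
Level 0: 4
Level 1: 2
Level 2: 1

The root is level 0 and the size-1 base case is level 2 (the tree spans levels 0 through 2, i.e. 3 levels counting the root), so the depth is the number of divisions: log_2(4) = 2

The recursion tree depth is log_2(4) = 2. At each level, the problem size is divided by 2, so it takes 2 divisions to reduce to a base case of size 1. The algorithm makes 8 recursive calls at each level.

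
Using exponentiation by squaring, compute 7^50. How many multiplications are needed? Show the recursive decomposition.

Computing 7^50 by squaring (build up from 7^1; each line after the first costs one multiplication):

7^1 = 7
7^2 = (7^1)^2 = 7^2 = 49
7^3 = 7 * 7^2 = 7 * 49 = 343
7^6 = (7^3)^2 = 343^2 = 117649
7^12 = (7^6)^2 = 117649^2 = 13841287201
7^24 = (7^12)^2 = 13841287201^2 = 191581231380566414401
7^25 = 7 * 7^24 = 7 * 191581231380566414401 = 1341068619663964900807
7^50 = (7^25)^2 = 1341068619663964900807^2 = 1798465042647412146620280340569649349251249

Result: 1798465042647412146620280340569649349251249
Multiplications needed: 7 (7 lines after 7^1)

7^50 = 1798465042647412146620280340569649349251249. Using exponentiation by squaring, this requires 7 multiplications. The key idea: if the exponent is even, square the half-power; if odd, multiply by the base once.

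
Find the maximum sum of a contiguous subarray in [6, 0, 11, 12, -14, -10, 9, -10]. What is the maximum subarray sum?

Using Kadane's algorithm on [6, 0, 11, 12, -14, -10, 9, -10]:

Scanning through the array:
Position 1 (value 0): max_ending_here = 6, max_so_far = 6
Position 2 (value 11): max_ending_here = 17, max_so_far = 17
Position 3 (value 12): max_ending_here = 29, max_so_far = 29
Position 4 (value -14): max_ending_here = 15, max_so_far = 29
Position 5 (value -10): max_ending_here = 5, max_so_far = 29
Position 6 (value 9): max_ending_here = 14, max_so_far = 29
Position 7 (value -10): max_ending_here = 4, max_so_far = 29

Maximum subarray: [6, 0, 11, 12]
Maximum sum: 29

The maximum subarray is [6, 0, 11, 12] with sum 29. This subarray runs from index 0 to index 3.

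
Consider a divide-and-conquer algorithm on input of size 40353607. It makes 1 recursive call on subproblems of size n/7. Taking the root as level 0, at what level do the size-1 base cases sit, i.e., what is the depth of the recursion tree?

For divide and conquer with division factor 7:

Problem sizes at each level:
Level 0: 40353607
Level 1: 5764801
Level 2: 823543
Level 3: 117649
Level 4: 16807
Level 5: 2401
Level 6: 343
Level 7: 49
Level 8: 7
Level 9: 1

The root is level 0 and the size-1 base case is level 9 (the tree spans levels 0 through 9, i.e. 10 levels counting the root), so the depth is the number of divisions: log_7(40353607) = 9

The recursion tree depth is log_7(40353607) = 9. At each level, the problem size is divided by 7, so it takes 9 divisions to reduce to a base case of size 1. The algorithm makes 1 recursive call at each level.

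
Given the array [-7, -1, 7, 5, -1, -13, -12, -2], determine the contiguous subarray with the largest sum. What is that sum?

Using Kadane's algorithm on [-7, -1, 7, 5, -1, -13, -12, -2]:

Scanning through the array:
Position 1 (value -1): max_ending_here = -1, max_so_far = -1
Position 2 (value 7): max_ending_here = 7, max_so_far = 7
Position 3 (value 5): max_ending_here = 12, max_so_far = 12
Position 4 (value -1): max_ending_here = 11, max_so_far = 12
Position 5 (value -13): max_ending_here = -2, max_so_far = 12
Position 6 (value -12): max_ending_here = -12, max_so_far = 12
Position 7 (value -2): max_ending_here = -2, max_so_far = 12

Maximum subarray: [7, 5]
Maximum sum: 12

The maximum subarray is [7, 5] with sum 12. This subarray runs from index 2 to index 3.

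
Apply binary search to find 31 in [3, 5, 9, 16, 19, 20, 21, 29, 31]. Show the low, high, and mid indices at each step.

Binary search for 31 in [3, 5, 9, 16, 19, 20, 21, 29, 31]:

lo=0, hi=8, mid=4, arr[mid]=19 -> 19 < 31, search right half
lo=5, hi=8, mid=6, arr[mid]=21 -> 21 < 31, search right half
lo=7, hi=8, mid=7, arr[mid]=29 -> 29 < 31, search right half
lo=8, hi=8, mid=8, arr[mid]=31 -> Found target at index 8!

Binary search finds 31 at index 8 after 4 comparisons. The search repeatedly halves the search space by comparing with the middle element.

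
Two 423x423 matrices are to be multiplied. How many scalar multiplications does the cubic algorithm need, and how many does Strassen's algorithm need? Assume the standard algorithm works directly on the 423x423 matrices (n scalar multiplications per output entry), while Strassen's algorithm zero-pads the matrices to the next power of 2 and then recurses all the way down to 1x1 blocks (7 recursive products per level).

Matrix multiplication for 423x423 matrices:

Strassen's algorithm requires power-of-2 dimensions. Pad 423x423 to 512x512 (next power of 2).

Standard algorithm: 423^3 = 75686967 multiplications
Strassen's algorithm: 7^(log2(512)) = 7^9 = 40353607 multiplications
Savings: 75686967 - 40353607 = 35333360 multiplications

Standard: 75686967 multiplications (423^3). Strassen: 40353607 multiplications (7^9, after padding to 512x512). Strassen reduces 8 recursive multiplications to 7 at each level.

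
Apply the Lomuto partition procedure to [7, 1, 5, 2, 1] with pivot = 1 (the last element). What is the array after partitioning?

Lomuto partition with pivot = 1:

Initial array: [7, 1, 5, 2, 1]

arr[0]=7 > 1: no swap
arr[1]=1 <= 1: swap with position 0, array becomes [1, 7, 5, 2, 1]
arr[2]=5 > 1: no swap
arr[3]=2 > 1: no swap

Place pivot at position 1: [1, 1, 5, 2, 7]
Pivot position: 1

After partitioning with pivot 1, the array becomes [1, 1, 5, 2, 7]. The pivot is placed at index 1. All elements to the left of the pivot are <= 1, and all elements to the right are > 1.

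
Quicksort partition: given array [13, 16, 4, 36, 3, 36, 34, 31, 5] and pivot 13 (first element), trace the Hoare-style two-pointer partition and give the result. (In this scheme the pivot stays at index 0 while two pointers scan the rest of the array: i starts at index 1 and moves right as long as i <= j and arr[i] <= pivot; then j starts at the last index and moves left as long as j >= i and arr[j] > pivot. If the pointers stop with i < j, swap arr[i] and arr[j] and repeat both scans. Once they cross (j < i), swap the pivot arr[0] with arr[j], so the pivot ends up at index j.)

Hoare-style two-pointer partition with pivot = 13:

Initial array: [13, 16, 4, 36, 3, 36, 34, 31, 5]

Pointers start at i = 1, j = 8.
i stops at index 1 (arr[1]=16 > 13), j stops at index 8 (arr[8]=5 <= 13): swap arr[1] and arr[8], array becomes [13, 5, 4, 36, 3, 36, 34, 31, 16]
i stops at index 3 (arr[3]=36 > 13), j stops at index 4 (arr[4]=3 <= 13): swap arr[3] and arr[4], array becomes [13, 5, 4, 3, 36, 36, 34, 31, 16]
i ends at 4, j ends at 3: the pointers have crossed (j < i), so scanning stops.

Swap pivot arr[0] with arr[3] to place pivot at position 3: [3, 5, 4, 13, 36, 36, 34, 31, 16]
Pivot position: 3

After partitioning with pivot 13, the array becomes [3, 5, 4, 13, 36, 36, 34, 31, 16]. The pivot is placed at index 3. All elements to the left of the pivot are <= 13, and all elements to the right are > 13.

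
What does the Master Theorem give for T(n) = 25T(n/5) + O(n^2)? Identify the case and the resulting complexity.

Master Theorem for T(n) = 25T(n/5) + O(n^2):

a = 25, b = 5, c = 2
log_b(a) = log_5(25) = 2.0000

Case 2: c = 2 = log_5(25) = 2.0000
T(n) = O(n^2 log n) = O(n^2 log n)

For T(n) = 25T(n/5) + O(n^2): log_5(25) = 2.0000. This is Case 2 of the Master Theorem (c = log_b(a), equal work at all levels), giving O(n^2 log n).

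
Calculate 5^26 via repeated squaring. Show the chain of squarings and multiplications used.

Computing 5^26 by squaring (build up from 5^1; each line after the first costs one multiplication):

5^1 = 5
5^2 = (5^1)^2 = 5^2 = 25
5^3 = 5 * 5^2 = 5 * 25 = 125
5^6 = (5^3)^2 = 125^2 = 15625
5^12 = (5^6)^2 = 15625^2 = 244140625
5^13 = 5 * 5^12 = 5 * 244140625 = 1220703125
5^26 = (5^13)^2 = 1220703125^2 = 1490116119384765625

Result: 1490116119384765625
Multiplications needed: 6 (6 lines after 5^1)

5^26 = 1490116119384765625. Using exponentiation by squaring, this requires 6 multiplications. The key idea: if the exponent is even, square the half-power; if odd, multiply by the base once.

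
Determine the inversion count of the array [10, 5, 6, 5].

Finding inversions in [10, 5, 6, 5]:

(0, 1): arr[0]=10 > arr[1]=5
(0, 2): arr[0]=10 > arr[2]=6
(0, 3): arr[0]=10 > arr[3]=5
(2, 3): arr[2]=6 > arr[3]=5

Total inversions: 4

The array has 4 inversion(s): (0,1), (0,2), (0,3), (2,3). Each pair (i,j) satisfies i < j and arr[i] > arr[j].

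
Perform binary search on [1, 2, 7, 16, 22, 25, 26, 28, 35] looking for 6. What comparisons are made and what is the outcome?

Binary search for 6 in [1, 2, 7, 16, 22, 25, 26, 28, 35]:

lo=0, hi=8, mid=4, arr[mid]=22 -> 22 > 6, search left half
lo=0, hi=3, mid=1, arr[mid]=2 -> 2 < 6, search right half
lo=2, hi=3, mid=2, arr[mid]=7 -> 7 > 6, search left half
lo=2 > hi=1, target 6 not found

Binary search determines that 6 is not in the array after 3 comparisons. The search space was exhausted without finding the target.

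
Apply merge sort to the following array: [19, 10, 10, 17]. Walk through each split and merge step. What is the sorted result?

Merge sort trace:

Split: [19, 10, 10, 17] -> [19, 10] and [10, 17]
  Split: [19, 10] -> [19] and [10]
  Merge: [19] + [10] -> [10, 19]
  Split: [10, 17] -> [10] and [17]
  Merge: [10] + [17] -> [10, 17]
Merge: [10, 19] + [10, 17] -> [10, 10, 17, 19]

Final sorted array: [10, 10, 17, 19]

The merge sort proceeds by recursively splitting the array and merging sorted halves.
After all merges, the sorted array is [10, 10, 17, 19].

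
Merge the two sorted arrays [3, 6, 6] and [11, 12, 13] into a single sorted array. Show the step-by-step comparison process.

Merging process:

Compare 3 vs 11: take 3 from left. Merged: [3]
Compare 6 vs 11: take 6 from left. Merged: [3, 6]
Compare 6 vs 11: take 6 from left. Merged: [3, 6, 6]
Append remaining from right: [11, 12, 13]. Merged: [3, 6, 6, 11, 12, 13]

Final merged array: [3, 6, 6, 11, 12, 13]
Total comparisons: 3

The merged array is [3, 6, 6, 11, 12, 13], requiring 3 comparisons. The merge step runs in O(n) time where n is the total number of elements.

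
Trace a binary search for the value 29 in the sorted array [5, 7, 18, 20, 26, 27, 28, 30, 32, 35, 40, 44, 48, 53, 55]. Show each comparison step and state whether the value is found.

Binary search for 29 in [5, 7, 18, 20, 26, 27, 28, 30, 32, 35, 40, 44, 48, 53, 55]:

lo=0, hi=14, mid=7, arr[mid]=30 -> 30 > 29, search left half
lo=0, hi=6, mid=3, arr[mid]=20 -> 20 < 29, search right half
lo=4, hi=6, mid=5, arr[mid]=27 -> 27 < 29, search right half
lo=6, hi=6, mid=6, arr[mid]=28 -> 28 < 29, search right half
lo=7 > hi=6, target 29 not found

Binary search determines that 29 is not in the array after 4 comparisons. The search space was exhausted without finding the target.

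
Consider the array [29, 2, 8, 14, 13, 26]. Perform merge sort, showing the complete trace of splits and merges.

Merge sort trace:

Split: [29, 2, 8, 14, 13, 26] -> [29, 2, 8] and [14, 13, 26]
  Split: [29, 2, 8] -> [29] and [2, 8]
    Split: [2, 8] -> [2] and [8]
    Merge: [2] + [8] -> [2, 8]
  Merge: [29] + [2, 8] -> [2, 8, 29]
  Split: [14, 13, 26] -> [14] and [13, 26]
    Split: [13, 26] -> [13] and [26]
    Merge: [13] + [26] -> [13, 26]
  Merge: [14] + [13, 26] -> [13, 14, 26]
Merge: [2, 8, 29] + [13, 14, 26] -> [2, 8, 13, 14, 26, 29]

Final sorted array: [2, 8, 13, 14, 26, 29]

The merge sort proceeds by recursively splitting the array and merging sorted halves.
After all merges, the sorted array is [2, 8, 13, 14, 26, 29].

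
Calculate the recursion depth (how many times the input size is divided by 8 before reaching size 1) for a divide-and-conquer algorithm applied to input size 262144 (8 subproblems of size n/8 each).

For divide and conquer with division factor 8:

Problem sizes at each level:
Level 0: 262144
Level 1: 32768
Level 2: 4096
Level 3: 512
Level 4: 64
Level 5: 8
Level 6: 1

The root is level 0 and the size-1 base case is level 6 (the tree spans levels 0 through 6, i.e. 7 levels counting the root), so the depth is the number of divisions: log_8(262144) = 6

The recursion tree depth is log_8(262144) = 6. At each level, the problem size is divided by 8, so it takes 6 divisions to reduce to a base case of size 1. The algorithm makes 8 recursive calls at each level.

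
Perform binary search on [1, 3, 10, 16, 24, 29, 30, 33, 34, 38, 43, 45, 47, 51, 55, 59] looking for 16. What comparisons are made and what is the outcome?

Binary search for 16 in [1, 3, 10, 16, 24, 29, 30, 33, 34, 38, 43, 45, 47, 51, 55, 59]:

lo=0, hi=15, mid=7, arr[mid]=33 -> 33 > 16, search left half
lo=0, hi=6, mid=3, arr[mid]=16 -> Found target at index 3!

Binary search finds 16 at index 3 after 2 comparisons. The search repeatedly halves the search space by comparing with the middle element.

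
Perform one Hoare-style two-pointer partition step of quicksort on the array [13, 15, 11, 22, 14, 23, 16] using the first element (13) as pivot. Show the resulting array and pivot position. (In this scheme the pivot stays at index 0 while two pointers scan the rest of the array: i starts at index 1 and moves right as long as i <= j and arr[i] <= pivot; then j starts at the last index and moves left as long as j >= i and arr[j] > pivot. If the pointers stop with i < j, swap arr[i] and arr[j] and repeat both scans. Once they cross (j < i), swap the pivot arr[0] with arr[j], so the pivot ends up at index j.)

Hoare-style two-pointer partition with pivot = 13:

Initial array: [13, 15, 11, 22, 14, 23, 16]

Pointers start at i = 1, j = 6.
i stops at index 1 (arr[1]=15 > 13), j stops at index 2 (arr[2]=11 <= 13): swap arr[1] and arr[2], array becomes [13, 11, 15, 22, 14, 23, 16]
i ends at 2, j ends at 1: the pointers have crossed (j < i), so scanning stops.

Swap pivot arr[0] with arr[1] to place pivot at position 1: [11, 13, 15, 22, 14, 23, 16]
Pivot position: 1

After partitioning with pivot 13, the array becomes [11, 13, 15, 22, 14, 23, 16]. The pivot is placed at index 1. All elements to the left of the pivot are <= 13, and all elements to the right are > 13.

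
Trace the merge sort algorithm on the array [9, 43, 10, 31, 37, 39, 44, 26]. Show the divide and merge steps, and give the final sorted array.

Merge sort trace:

Split: [9, 43, 10, 31, 37, 39, 44, 26] -> [9, 43, 10, 31] and [37, 39, 44, 26]
  Split: [9, 43, 10, 31] -> [9, 43] and [10, 31]
    Split: [9, 43] -> [9] and [43]
    Merge: [9] + [43] -> [9, 43]
    Split: [10, 31] -> [10] and [31]
    Merge: [10] + [31] -> [10, 31]
  Merge: [9, 43] + [10, 31] -> [9, 10, 31, 43]
  Split: [37, 39, 44, 26] -> [37, 39] and [44, 26]
    Split: [37, 39] -> [37] and [39]
    Merge: [37] + [39] -> [37, 39]
    Split: [44, 26] -> [44] and [26]
    Merge: [44] + [26] -> [26, 44]
  Merge: [37, 39] + [26, 44] -> [26, 37, 39, 44]
Merge: [9, 10, 31, 43] + [26, 37, 39, 44] -> [9, 10, 26, 31, 37, 39, 43, 44]

Final sorted array: [9, 10, 26, 31, 37, 39, 43, 44]

The merge sort proceeds by recursively splitting the array and merging sorted halves.
After all merges, the sorted array is [9, 10, 26, 31, 37, 39, 43, 44].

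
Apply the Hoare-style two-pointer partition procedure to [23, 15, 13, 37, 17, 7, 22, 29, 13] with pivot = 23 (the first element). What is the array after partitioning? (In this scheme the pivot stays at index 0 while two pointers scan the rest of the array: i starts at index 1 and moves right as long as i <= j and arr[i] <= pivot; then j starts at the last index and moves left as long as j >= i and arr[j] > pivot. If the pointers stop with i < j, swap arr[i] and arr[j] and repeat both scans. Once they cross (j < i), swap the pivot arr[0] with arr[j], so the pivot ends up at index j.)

Hoare-style two-pointer partition with pivot = 23:

Initial array: [23, 15, 13, 37, 17, 7, 22, 29, 13]

Pointers start at i = 1, j = 8.
i stops at index 3 (arr[3]=37 > 23), j stops at index 8 (arr[8]=13 <= 23): swap arr[3] and arr[8], array becomes [23, 15, 13, 13, 17, 7, 22, 29, 37]
i ends at 7, j ends at 6: the pointers have crossed (j < i), so scanning stops.

Swap pivot arr[0] with arr[6] to place pivot at position 6: [22, 15, 13, 13, 17, 7, 23, 29, 37]
Pivot position: 6

After partitioning with pivot 23, the array becomes [22, 15, 13, 13, 17, 7, 23, 29, 37]. The pivot is placed at index 6. All elements to the left of the pivot are <= 23, and all elements to the right are > 23.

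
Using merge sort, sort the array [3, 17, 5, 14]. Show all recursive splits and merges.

Merge sort trace:

Split: [3, 17, 5, 14] -> [3, 17] and [5, 14]
  Split: [3, 17] -> [3] and [17]
  Merge: [3] + [17] -> [3, 17]
  Split: [5, 14] -> [5] and [14]
  Merge: [5] + [14] -> [5, 14]
Merge: [3, 17] + [5, 14] -> [3, 5, 14, 17]

Final sorted array: [3, 5, 14, 17]

The merge sort proceeds by recursively splitting the array and merging sorted halves.
After all merges, the sorted array is [3, 5, 14, 17].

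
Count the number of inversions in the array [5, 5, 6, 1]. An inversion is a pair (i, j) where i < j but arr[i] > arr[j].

Finding inversions in [5, 5, 6, 1]:

(0, 3): arr[0]=5 > arr[3]=1
(1, 3): arr[1]=5 > arr[3]=1
(2, 3): arr[2]=6 > arr[3]=1

Total inversions: 3

The array has 3 inversion(s): (0,3), (1,3), (2,3). Each pair (i,j) satisfies i < j and arr[i] > arr[j].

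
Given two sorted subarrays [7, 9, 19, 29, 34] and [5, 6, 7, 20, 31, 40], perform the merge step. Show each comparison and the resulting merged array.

Merging process:

Compare 7 vs 5: take 5 from right. Merged: [5]
Compare 7 vs 6: take 6 from right. Merged: [5, 6]
Compare 7 vs 7: take 7 from left. Merged: [5, 6, 7]
Compare 9 vs 7: take 7 from right. Merged: [5, 6, 7, 7]
Compare 9 vs 20: take 9 from left. Merged: [5, 6, 7, 7, 9]
Compare 19 vs 20: take 19 from left. Merged: [5, 6, 7, 7, 9, 19]
Compare 29 vs 20: take 20 from right. Merged: [5, 6, 7, 7, 9, 19, 20]
Compare 29 vs 31: take 29 from left. Merged: [5, 6, 7, 7, 9, 19, 20, 29]
Compare 34 vs 31: take 31 from right. Merged: [5, 6, 7, 7, 9, 19, 20, 29, 31]
Compare 34 vs 40: take 34 from left. Merged: [5, 6, 7, 7, 9, 19, 20, 29, 31, 34]
Append remaining from right: [40]. Merged: [5, 6, 7, 7, 9, 19, 20, 29, 31, 34, 40]

Final merged array: [5, 6, 7, 7, 9, 19, 20, 29, 31, 34, 40]
Total comparisons: 10

The merged array is [5, 6, 7, 7, 9, 19, 20, 29, 31, 34, 40], requiring 10 comparisons. The merge step runs in O(n) time where n is the total number of elements.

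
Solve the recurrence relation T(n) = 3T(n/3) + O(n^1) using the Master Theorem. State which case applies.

Master Theorem for T(n) = 3T(n/3) + O(n^1):

a = 3, b = 3, c = 1
log_b(a) = log_3(3) = 1.0000

Case 2: c = 1 = log_3(3) = 1.0000
T(n) = O(n^1 log n) = O(n log n)

For T(n) = 3T(n/3) + O(n^1): log_3(3) = 1.0000. This is Case 2 of the Master Theorem (c = log_b(a), equal work at all levels), giving O(n log n).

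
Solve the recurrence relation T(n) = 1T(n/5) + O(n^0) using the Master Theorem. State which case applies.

Master Theorem for T(n) = 1T(n/5) + O(n^0):

a = 1, b = 5, c = 0
log_b(a) = log_5(1) = 0.0000

Case 2: c = 0 = log_5(1) = 0.0000
T(n) = O(n^0 log n) = O(log n)

For T(n) = 1T(n/5) + O(n^0): log_5(1) = 0.0000. This is Case 2 of the Master Theorem (c = log_b(a), equal work at all levels), giving O(log n).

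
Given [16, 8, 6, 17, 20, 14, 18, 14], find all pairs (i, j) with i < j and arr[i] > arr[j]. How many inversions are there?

Finding inversions in [16, 8, 6, 17, 20, 14, 18, 14]:

(0, 1): arr[0]=16 > arr[1]=8
(0, 2): arr[0]=16 > arr[2]=6
(0, 5): arr[0]=16 > arr[5]=14
(0, 7): arr[0]=16 > arr[7]=14
(1, 2): arr[1]=8 > arr[2]=6
(3, 5): arr[3]=17 > arr[5]=14
(3, 7): arr[3]=17 > arr[7]=14
(4, 5): arr[4]=20 > arr[5]=14
(4, 6): arr[4]=20 > arr[6]=18
(4, 7): arr[4]=20 > arr[7]=14
(6, 7): arr[6]=18 > arr[7]=14

Total inversions: 11

The array has 11 inversion(s): (0,1), (0,2), (0,5), (0,7), (1,2), (3,5), (3,7), (4,5), (4,6), (4,7), (6,7). Each pair (i,j) satisfies i < j and arr[i] > arr[j].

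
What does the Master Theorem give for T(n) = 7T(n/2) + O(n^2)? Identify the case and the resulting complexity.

Master Theorem for T(n) = 7T(n/2) + O(n^2):

a = 7, b = 2, c = 2
log_b(a) = log_2(7) = 2.8074

Case 1: c = 2 < log_2(7) = 2.8074
T(n) = O(n^(log_2 7))

For T(n) = 7T(n/2) + O(n^2): log_2(7) = 2.8074. This is Case 1 of the Master Theorem (c < log_b(a), work dominated by leaves), giving O(n^(log_2 7)).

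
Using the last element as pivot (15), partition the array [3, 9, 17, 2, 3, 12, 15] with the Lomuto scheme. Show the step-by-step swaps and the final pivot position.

Lomuto partition with pivot = 15:

Initial array: [3, 9, 17, 2, 3, 12, 15]

arr[0]=3 <= 15: swap with position 0, array becomes [3, 9, 17, 2, 3, 12, 15]
arr[1]=9 <= 15: swap with position 1, array becomes [3, 9, 17, 2, 3, 12, 15]
arr[2]=17 > 15: no swap
arr[3]=2 <= 15: swap with position 2, array becomes [3, 9, 2, 17, 3, 12, 15]
arr[4]=3 <= 15: swap with position 3, array becomes [3, 9, 2, 3, 17, 12, 15]
arr[5]=12 <= 15: swap with position 4, array becomes [3, 9, 2, 3, 12, 17, 15]

Place pivot at position 5: [3, 9, 2, 3, 12, 15, 17]
Pivot position: 5

After partitioning with pivot 15, the array becomes [3, 9, 2, 3, 12, 15, 17]. The pivot is placed at index 5. All elements to the left of the pivot are <= 15, and all elements to the right are > 15.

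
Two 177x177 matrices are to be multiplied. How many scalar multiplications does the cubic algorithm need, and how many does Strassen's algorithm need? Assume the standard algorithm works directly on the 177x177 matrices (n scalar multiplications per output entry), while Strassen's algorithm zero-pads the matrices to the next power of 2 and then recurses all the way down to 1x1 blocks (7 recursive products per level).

Matrix multiplication for 177x177 matrices:

Strassen's algorithm requires power-of-2 dimensions. Pad 177x177 to 256x256 (next power of 2).

Standard algorithm: 177^3 = 5545233 multiplications
Strassen's algorithm: 7^(log2(256)) = 7^8 = 5764801 multiplications
Difference: 5545233 - 5764801 = -219568 (Strassen uses MORE here due to padding overhead — for small or just-over-power-of-2 n, padding can outweigh the per-level savings)

Standard: 5545233 multiplications (177^3). Strassen: 5764801 multiplications (7^8, after padding to 256x256). Strassen reduces 8 recursive multiplications to 7 at each level.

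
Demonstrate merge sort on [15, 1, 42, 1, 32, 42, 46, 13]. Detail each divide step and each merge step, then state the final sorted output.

Merge sort trace:

Split: [15, 1, 42, 1, 32, 42, 46, 13] -> [15, 1, 42, 1] and [32, 42, 46, 13]
  Split: [15, 1, 42, 1] -> [15, 1] and [42, 1]
    Split: [15, 1] -> [15] and [1]
    Merge: [15] + [1] -> [1, 15]
    Split: [42, 1] -> [42] and [1]
    Merge: [42] + [1] -> [1, 42]
  Merge: [1, 15] + [1, 42] -> [1, 1, 15, 42]
  Split: [32, 42, 46, 13] -> [32, 42] and [46, 13]
    Split: [32, 42] -> [32] and [42]
    Merge: [32] + [42] -> [32, 42]
    Split: [46, 13] -> [46] and [13]
    Merge: [46] + [13] -> [13, 46]
  Merge: [32, 42] + [13, 46] -> [13, 32, 42, 46]
Merge: [1, 1, 15, 42] + [13, 32, 42, 46] -> [1, 1, 13, 15, 32, 42, 42, 46]

Final sorted array: [1, 1, 13, 15, 32, 42, 42, 46]

The merge sort proceeds by recursively splitting the array and merging sorted halves.
After all merges, the sorted array is [1, 1, 13, 15, 32, 42, 42, 46].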